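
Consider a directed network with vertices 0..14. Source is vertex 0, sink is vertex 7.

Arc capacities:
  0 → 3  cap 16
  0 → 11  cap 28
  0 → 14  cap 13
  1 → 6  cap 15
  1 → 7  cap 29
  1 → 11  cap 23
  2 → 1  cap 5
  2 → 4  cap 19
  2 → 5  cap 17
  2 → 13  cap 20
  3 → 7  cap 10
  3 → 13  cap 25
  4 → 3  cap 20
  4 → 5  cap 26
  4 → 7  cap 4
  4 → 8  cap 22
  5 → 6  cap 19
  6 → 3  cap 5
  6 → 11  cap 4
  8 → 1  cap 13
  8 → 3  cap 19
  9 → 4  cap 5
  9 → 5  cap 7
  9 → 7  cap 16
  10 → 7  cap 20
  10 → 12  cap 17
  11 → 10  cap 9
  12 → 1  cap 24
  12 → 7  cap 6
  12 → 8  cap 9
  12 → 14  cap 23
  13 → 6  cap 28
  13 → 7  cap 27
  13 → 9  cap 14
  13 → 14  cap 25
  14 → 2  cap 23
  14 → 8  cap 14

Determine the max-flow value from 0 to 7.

Maximum flow value: 38

augment #1: 0→3→7 bottleneck 10, total now 10
augment #2: 0→3→13→7 bottleneck 6, total now 16
augment #3: 0→11→10→7 bottleneck 9, total now 25
augment #4: 0→14→2→1→7 bottleneck 5, total now 30
augment #5: 0→14→2→4→7 bottleneck 4, total now 34
augment #6: 0→14→2→13→7 bottleneck 4, total now 38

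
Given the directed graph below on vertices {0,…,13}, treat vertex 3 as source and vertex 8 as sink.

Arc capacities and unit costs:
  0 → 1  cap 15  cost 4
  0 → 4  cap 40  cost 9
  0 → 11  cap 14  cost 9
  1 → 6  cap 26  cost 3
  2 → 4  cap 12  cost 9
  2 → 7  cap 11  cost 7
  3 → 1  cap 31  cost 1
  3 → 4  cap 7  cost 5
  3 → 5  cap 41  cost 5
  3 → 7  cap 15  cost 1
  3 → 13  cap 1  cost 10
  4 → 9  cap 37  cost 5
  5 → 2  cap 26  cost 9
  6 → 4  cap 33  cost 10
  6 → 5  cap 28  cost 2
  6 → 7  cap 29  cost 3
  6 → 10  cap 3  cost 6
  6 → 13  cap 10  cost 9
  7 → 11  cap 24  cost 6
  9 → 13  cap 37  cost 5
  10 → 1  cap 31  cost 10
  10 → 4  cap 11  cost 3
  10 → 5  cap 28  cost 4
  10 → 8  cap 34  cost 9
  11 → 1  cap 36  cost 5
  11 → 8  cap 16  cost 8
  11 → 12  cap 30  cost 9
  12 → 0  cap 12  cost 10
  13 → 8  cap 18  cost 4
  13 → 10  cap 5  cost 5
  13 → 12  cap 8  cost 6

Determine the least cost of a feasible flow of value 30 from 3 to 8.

Minimum cost for 30 units: 485

shortest-cost path #1: 3→13→8 push 1 @ unit cost 14 (adds 14)
shortest-cost path #2: 3→7→11→8 push 15 @ unit cost 15 (adds 225)
shortest-cost path #3: 3→1→6→13→8 push 10 @ unit cost 17 (adds 170)
shortest-cost path #4: 3→4→9→13→8 push 4 @ unit cost 19 (adds 76)
total cost = 485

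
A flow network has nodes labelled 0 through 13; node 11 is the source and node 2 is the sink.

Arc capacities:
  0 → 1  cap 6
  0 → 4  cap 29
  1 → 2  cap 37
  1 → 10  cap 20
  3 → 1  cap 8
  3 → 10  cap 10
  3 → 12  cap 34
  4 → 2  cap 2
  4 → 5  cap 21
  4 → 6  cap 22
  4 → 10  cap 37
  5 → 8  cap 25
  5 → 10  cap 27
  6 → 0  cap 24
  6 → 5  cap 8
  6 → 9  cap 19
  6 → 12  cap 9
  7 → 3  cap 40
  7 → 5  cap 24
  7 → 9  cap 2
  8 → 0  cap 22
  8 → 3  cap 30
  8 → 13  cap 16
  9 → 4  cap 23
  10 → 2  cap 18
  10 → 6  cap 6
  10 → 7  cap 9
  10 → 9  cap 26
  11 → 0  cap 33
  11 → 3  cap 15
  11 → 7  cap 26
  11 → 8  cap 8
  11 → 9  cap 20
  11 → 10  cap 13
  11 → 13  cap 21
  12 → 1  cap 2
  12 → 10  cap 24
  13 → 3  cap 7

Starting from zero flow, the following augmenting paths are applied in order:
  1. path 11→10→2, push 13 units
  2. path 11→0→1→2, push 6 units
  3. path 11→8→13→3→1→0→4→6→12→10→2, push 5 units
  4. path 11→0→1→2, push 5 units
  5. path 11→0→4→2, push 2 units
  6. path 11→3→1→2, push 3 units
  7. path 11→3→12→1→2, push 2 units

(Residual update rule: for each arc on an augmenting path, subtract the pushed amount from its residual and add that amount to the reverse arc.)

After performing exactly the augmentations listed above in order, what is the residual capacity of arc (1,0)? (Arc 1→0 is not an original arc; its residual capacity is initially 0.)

after path 1 (11→10→2, push 13): res(1,0)=0
after path 2 (11→0→1→2, push 6): res(1,0)=6
after path 3 (11→8→13→3→1→0→4→6→12→10→2, push 5): res(1,0)=1
after path 4 (11→0→1→2, push 5): res(1,0)=6
after path 5 (11→0→4→2, push 2): res(1,0)=6
after path 6 (11→3→1→2, push 3): res(1,0)=6
after path 7 (11→3→12→1→2, push 2): res(1,0)=6

Residual capacity of (1,0): 6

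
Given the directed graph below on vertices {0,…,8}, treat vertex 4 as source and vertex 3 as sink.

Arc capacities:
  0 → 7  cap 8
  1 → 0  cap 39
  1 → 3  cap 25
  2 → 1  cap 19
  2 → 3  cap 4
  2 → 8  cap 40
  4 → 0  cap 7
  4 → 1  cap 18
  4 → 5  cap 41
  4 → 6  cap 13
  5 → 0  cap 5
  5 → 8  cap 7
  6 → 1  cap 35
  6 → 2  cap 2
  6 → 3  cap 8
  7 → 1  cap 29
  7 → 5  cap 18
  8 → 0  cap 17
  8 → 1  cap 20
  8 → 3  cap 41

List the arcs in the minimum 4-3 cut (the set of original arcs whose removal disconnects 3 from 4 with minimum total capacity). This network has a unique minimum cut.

augment #1: 4→1→3 push 18
augment #2: 4→6→3 push 8
augment #3: 4→5→8→3 push 7
augment #4: 4→6→1→3 push 5
augment #5: 4→0→7→1→3 push 2
augment #6: 4→0→7→1→6→2→3 push 2
max flow = 42; residual-reachable set from 4 gives S-side
cut edges (S→T): {(1,3), (5,8), (6,2), (6,3)} total cap 42

Min-cut arcs: {(1,3), (5,8), (6,2), (6,3)} (total capacity 42)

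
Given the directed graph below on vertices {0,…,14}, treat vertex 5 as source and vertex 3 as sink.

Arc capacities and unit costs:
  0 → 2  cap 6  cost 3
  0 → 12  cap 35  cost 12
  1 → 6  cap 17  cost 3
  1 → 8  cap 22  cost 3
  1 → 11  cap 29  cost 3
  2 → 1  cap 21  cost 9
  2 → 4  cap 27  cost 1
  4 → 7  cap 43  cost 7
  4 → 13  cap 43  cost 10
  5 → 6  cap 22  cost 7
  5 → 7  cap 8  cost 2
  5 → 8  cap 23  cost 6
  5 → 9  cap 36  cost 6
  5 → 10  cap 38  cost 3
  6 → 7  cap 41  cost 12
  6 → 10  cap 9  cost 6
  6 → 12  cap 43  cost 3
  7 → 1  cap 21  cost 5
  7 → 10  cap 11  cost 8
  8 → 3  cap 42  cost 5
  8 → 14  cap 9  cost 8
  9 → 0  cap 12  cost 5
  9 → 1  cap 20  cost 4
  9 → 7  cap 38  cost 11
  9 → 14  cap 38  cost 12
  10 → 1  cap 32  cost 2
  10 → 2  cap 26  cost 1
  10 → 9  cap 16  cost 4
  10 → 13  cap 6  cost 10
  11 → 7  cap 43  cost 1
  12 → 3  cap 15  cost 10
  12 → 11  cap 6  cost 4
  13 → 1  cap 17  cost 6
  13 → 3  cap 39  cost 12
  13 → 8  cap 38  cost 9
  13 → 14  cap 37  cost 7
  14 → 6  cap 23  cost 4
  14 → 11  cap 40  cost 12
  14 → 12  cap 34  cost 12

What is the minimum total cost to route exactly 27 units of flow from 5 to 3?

Minimum cost for 27 units: 305

shortest-cost path #1: 5→8→3 push 23 @ unit cost 11 (adds 253)
shortest-cost path #2: 5→10→1→8→3 push 4 @ unit cost 13 (adds 52)
total cost = 305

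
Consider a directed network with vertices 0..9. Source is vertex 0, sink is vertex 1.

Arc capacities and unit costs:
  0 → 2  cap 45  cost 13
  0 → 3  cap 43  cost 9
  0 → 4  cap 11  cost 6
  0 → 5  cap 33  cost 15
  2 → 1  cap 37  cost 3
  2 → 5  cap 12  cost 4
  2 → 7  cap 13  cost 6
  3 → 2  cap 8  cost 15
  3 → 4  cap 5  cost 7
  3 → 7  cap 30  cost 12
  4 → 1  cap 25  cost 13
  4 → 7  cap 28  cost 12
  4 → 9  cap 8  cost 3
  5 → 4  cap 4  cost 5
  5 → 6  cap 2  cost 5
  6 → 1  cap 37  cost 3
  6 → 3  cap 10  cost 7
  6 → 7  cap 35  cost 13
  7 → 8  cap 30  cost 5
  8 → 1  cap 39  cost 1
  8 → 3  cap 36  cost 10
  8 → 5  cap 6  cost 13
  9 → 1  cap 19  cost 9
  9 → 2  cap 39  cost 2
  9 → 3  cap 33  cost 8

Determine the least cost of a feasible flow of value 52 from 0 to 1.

Minimum cost for 52 units: 889

shortest-cost path #1: 0→4→9→2→1 push 8 @ unit cost 14 (adds 112)
shortest-cost path #2: 0→2→1 push 29 @ unit cost 16 (adds 464)
shortest-cost path #3: 0→4→1 push 3 @ unit cost 19 (adds 57)
shortest-cost path #4: 0→2→9→1 push 8 @ unit cost 20 (adds 160)
shortest-cost path #5: 0→5→6→1 push 2 @ unit cost 23 (adds 46)
shortest-cost path #6: 0→2→7→8→1 push 2 @ unit cost 25 (adds 50)
total cost = 889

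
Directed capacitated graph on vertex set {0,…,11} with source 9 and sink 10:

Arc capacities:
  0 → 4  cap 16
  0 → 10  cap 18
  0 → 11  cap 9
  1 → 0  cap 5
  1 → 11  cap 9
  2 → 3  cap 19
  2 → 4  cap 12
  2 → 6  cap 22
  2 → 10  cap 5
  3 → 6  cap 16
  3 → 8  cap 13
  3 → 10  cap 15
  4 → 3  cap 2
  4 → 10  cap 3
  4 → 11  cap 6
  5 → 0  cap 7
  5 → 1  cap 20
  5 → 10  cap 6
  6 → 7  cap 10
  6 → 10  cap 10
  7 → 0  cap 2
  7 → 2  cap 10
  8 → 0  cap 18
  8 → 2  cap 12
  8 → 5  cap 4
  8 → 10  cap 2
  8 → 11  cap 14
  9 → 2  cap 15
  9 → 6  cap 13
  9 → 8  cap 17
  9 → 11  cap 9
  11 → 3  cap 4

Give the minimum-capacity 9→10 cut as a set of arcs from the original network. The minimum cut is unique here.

augment #1: 9→2→10 push 5
augment #2: 9→6→10 push 10
augment #3: 9→8→10 push 2
augment #4: 9→2→3→10 push 10
augment #5: 9→8→0→10 push 15
augment #6: 9→11→3→10 push 4
augment #7: 9→6→7→0→10 push 2
augment #8: 9→6→7→2→3→10 push 1
max flow = 49; residual-reachable set from 9 gives S-side
cut edges (S→T): {(9,2), (9,6), (9,8), (11,3)} total cap 49

Min-cut arcs: {(9,2), (9,6), (9,8), (11,3)} (total capacity 49)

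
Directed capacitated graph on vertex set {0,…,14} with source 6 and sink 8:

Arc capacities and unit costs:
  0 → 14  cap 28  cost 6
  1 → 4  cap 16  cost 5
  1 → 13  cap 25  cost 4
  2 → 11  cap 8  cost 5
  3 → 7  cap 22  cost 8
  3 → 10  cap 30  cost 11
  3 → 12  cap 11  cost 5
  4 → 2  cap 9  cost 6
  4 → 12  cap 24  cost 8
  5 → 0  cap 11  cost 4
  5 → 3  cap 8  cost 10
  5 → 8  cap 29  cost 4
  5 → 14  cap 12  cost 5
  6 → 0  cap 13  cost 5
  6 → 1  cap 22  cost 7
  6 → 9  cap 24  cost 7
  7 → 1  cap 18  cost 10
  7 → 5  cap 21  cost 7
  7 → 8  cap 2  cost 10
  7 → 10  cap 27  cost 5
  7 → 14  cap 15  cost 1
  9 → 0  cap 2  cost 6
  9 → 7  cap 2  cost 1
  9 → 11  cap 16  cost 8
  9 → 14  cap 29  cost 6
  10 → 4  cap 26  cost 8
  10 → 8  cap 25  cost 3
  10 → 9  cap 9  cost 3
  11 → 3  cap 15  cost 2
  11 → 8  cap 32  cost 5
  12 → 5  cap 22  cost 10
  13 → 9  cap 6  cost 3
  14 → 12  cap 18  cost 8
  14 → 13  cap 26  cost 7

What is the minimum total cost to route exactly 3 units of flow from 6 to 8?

shortest-cost path #1: 6→9→7→10→8 push 2 @ unit cost 16 (adds 32)
shortest-cost path #2: 6→9→11→8 push 1 @ unit cost 20 (adds 20)
total cost = 52

Minimum cost for 3 units: 52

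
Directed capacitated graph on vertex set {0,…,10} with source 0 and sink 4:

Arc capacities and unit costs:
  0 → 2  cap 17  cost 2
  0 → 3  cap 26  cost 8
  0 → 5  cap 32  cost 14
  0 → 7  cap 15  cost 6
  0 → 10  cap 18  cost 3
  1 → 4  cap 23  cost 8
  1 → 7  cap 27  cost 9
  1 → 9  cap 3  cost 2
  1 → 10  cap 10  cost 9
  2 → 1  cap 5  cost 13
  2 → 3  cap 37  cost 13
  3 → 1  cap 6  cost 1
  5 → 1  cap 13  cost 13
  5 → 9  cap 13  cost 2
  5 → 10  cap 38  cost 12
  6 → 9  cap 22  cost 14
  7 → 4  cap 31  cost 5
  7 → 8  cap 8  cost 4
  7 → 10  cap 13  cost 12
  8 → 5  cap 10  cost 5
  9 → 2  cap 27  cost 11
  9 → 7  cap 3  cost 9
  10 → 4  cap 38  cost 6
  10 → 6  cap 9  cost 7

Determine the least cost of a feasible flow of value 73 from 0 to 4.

Minimum cost for 73 units: 1484

shortest-cost path #1: 0→10→4 push 18 @ unit cost 9 (adds 162)
shortest-cost path #2: 0→7→4 push 15 @ unit cost 11 (adds 165)
shortest-cost path #3: 0→3→1→4 push 6 @ unit cost 17 (adds 102)
shortest-cost path #4: 0→2→1→4 push 5 @ unit cost 23 (adds 115)
shortest-cost path #5: 0→5→9→7→4 push 3 @ unit cost 30 (adds 90)
shortest-cost path #6: 0→5→10→4 push 20 @ unit cost 32 (adds 640)
shortest-cost path #7: 0→5→1→4 push 6 @ unit cost 35 (adds 210)
total cost = 1484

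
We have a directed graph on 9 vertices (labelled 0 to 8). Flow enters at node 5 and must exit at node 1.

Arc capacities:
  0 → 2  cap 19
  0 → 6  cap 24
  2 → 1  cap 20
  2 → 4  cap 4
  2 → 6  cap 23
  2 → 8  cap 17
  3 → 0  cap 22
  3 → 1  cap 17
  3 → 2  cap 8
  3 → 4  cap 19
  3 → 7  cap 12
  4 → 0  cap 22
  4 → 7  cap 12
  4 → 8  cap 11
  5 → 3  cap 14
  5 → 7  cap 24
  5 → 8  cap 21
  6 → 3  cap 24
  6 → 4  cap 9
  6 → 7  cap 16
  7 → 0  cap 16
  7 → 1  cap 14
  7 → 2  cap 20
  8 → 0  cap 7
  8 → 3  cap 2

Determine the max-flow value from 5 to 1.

Maximum flow value: 47

augment #1: 5→3→1 bottleneck 14, total now 14
augment #2: 5→7→1 bottleneck 14, total now 28
augment #3: 5→7→2→1 bottleneck 10, total now 38
augment #4: 5→8→3→1 bottleneck 2, total now 40
augment #5: 5→8→0→2→1 bottleneck 7, total now 47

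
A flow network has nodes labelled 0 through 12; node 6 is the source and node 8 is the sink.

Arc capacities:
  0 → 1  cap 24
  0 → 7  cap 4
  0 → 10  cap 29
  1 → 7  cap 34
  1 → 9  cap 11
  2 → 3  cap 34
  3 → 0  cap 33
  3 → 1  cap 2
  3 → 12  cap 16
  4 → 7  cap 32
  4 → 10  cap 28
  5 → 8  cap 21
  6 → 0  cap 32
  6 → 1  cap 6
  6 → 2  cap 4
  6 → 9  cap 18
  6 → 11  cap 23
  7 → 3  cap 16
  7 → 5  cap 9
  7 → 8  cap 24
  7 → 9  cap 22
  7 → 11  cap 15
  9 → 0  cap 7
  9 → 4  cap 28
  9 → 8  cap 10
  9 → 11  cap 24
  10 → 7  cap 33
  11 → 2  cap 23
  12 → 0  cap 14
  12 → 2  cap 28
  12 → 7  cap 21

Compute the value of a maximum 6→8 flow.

Maximum flow value: 43

augment #1: 6→9→8 bottleneck 10, total now 10
augment #2: 6→0→7→8 bottleneck 4, total now 14
augment #3: 6→1→7→8 bottleneck 6, total now 20
augment #4: 6→0→1→7→8 bottleneck 14, total now 34
augment #5: 6→0→1→7→5→8 bottleneck 9, total now 43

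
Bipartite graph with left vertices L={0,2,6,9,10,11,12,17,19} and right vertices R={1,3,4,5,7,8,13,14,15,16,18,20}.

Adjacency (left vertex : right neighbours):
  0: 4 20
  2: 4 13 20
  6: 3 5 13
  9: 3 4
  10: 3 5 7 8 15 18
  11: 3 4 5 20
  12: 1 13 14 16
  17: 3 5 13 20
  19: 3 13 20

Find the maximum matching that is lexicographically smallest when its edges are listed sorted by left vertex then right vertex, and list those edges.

Lex-smallest maximum matching: {(0,4), (2,13), (6,3), (10,7), (11,5), (12,1), (17,20)}

|M| = 7 (so the lex-smallest maximum matching has 7 edges)
process left vertices in ascending order; for each, take the smallest-labelled available neighbour that still permits 7 edges overall, or leave it unmatched if none does
lex-smallest matching: {0-4, 2-13, 6-3, 10-7, 11-5, 12-1, 17-20}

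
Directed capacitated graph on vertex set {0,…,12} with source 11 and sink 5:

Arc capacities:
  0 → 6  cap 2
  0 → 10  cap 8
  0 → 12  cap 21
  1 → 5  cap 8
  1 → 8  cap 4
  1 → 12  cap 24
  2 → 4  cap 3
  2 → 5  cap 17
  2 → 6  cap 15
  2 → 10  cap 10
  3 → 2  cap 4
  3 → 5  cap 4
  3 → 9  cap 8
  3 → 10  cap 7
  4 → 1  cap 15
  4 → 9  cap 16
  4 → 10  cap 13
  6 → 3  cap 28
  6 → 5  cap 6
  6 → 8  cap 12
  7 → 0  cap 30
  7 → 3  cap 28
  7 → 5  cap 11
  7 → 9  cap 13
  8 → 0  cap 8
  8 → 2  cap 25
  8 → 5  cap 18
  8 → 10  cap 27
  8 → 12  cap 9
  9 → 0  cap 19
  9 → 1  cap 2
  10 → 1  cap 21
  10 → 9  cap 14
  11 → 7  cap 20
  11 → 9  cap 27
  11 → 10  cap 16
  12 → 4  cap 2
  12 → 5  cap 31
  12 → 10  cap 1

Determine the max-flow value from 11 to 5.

augment #1: 11→7→5 bottleneck 11, total now 11
augment #2: 11→7→3→5 bottleneck 4, total now 15
augment #3: 11→9→1→5 bottleneck 2, total now 17
augment #4: 11→10→1→5 bottleneck 6, total now 23
augment #5: 11→7→0→6→5 bottleneck 2, total now 25
augment #6: 11→7→0→12→5 bottleneck 3, total now 28
augment #7: 11→9→0→12→5 bottleneck 18, total now 46
augment #8: 11→10→1→8→5 bottleneck 4, total now 50
augment #9: 11→10→1→12→5 bottleneck 6, total now 56
augment #10: 11→9→0→7→3→2→5 bottleneck 1, total now 57

Maximum flow value: 57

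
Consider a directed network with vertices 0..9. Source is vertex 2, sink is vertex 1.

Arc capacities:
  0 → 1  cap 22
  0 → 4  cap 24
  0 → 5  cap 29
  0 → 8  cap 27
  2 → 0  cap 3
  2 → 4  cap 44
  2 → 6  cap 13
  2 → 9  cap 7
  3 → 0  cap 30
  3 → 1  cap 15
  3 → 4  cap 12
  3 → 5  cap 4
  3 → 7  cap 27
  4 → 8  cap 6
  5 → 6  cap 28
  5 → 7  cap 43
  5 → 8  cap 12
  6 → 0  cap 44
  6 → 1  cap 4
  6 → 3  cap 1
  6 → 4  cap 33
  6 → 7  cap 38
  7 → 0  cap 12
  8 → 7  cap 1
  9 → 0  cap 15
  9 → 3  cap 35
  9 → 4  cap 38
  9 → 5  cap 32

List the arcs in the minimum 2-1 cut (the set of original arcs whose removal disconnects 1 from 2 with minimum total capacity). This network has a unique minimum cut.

augment #1: 2→0→1 push 3
augment #2: 2→6→1 push 4
augment #3: 2→6→0→1 push 9
augment #4: 2→9→0→1 push 7
augment #5: 2→4→8→7→0→1 push 1
max flow = 24; residual-reachable set from 2 gives S-side
cut edges (S→T): {(2,0), (2,6), (2,9), (8,7)} total cap 24

Min-cut arcs: {(2,0), (2,6), (2,9), (8,7)} (total capacity 24)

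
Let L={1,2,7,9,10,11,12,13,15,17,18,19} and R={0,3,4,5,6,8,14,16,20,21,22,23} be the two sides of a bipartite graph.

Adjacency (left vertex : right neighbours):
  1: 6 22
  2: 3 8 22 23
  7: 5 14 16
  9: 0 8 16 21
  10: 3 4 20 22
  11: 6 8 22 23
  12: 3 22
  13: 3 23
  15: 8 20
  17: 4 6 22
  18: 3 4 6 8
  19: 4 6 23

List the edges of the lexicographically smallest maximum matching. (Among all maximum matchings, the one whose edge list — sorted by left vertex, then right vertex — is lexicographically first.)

|M| = 9 (so the lex-smallest maximum matching has 9 edges)
process left vertices in ascending order; for each, take the smallest-labelled available neighbour that still permits 9 edges overall, or leave it unmatched if none does
lex-smallest matching: {1-6, 2-3, 7-5, 9-0, 10-4, 11-8, 12-22, 13-23, 15-20}

Lex-smallest maximum matching: {(1,6), (2,3), (7,5), (9,0), (10,4), (11,8), (12,22), (13,23), (15,20)}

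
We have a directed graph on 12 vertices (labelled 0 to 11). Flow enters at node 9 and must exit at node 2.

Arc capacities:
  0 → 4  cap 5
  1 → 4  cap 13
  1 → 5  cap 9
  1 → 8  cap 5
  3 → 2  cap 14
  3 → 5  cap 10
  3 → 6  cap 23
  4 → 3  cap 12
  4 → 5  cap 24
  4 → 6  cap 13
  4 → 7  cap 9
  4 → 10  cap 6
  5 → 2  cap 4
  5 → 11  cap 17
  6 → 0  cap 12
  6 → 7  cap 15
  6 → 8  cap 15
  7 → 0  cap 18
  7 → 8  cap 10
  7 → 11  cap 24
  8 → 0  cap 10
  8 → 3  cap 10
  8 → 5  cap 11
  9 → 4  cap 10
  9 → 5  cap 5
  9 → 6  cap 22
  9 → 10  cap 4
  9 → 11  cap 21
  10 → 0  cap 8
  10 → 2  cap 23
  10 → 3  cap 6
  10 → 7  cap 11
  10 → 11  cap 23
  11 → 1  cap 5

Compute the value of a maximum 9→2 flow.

augment #1: 9→5→2 bottleneck 4, total now 4
augment #2: 9→10→2 bottleneck 4, total now 8
augment #3: 9→4→3→2 bottleneck 10, total now 18
augment #4: 9→6→8→3→2 bottleneck 4, total now 22
augment #5: 9→6→0→4→10→2 bottleneck 5, total now 27
augment #6: 9→11→1→4→10→2 bottleneck 1, total now 28

Maximum flow value: 28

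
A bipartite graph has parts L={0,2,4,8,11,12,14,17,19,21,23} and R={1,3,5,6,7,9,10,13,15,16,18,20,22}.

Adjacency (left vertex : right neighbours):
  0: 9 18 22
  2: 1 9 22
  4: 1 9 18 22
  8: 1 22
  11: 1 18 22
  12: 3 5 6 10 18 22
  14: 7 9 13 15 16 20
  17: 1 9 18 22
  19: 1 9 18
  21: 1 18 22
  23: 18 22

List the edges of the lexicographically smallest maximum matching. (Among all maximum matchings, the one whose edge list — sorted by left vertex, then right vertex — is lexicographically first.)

|M| = 6 (so the lex-smallest maximum matching has 6 edges)
process left vertices in ascending order; for each, take the smallest-labelled available neighbour that still permits 6 edges overall, or leave it unmatched if none does
lex-smallest matching: {0-9, 2-1, 4-18, 8-22, 12-3, 14-7}

Lex-smallest maximum matching: {(0,9), (2,1), (4,18), (8,22), (12,3), (14,7)}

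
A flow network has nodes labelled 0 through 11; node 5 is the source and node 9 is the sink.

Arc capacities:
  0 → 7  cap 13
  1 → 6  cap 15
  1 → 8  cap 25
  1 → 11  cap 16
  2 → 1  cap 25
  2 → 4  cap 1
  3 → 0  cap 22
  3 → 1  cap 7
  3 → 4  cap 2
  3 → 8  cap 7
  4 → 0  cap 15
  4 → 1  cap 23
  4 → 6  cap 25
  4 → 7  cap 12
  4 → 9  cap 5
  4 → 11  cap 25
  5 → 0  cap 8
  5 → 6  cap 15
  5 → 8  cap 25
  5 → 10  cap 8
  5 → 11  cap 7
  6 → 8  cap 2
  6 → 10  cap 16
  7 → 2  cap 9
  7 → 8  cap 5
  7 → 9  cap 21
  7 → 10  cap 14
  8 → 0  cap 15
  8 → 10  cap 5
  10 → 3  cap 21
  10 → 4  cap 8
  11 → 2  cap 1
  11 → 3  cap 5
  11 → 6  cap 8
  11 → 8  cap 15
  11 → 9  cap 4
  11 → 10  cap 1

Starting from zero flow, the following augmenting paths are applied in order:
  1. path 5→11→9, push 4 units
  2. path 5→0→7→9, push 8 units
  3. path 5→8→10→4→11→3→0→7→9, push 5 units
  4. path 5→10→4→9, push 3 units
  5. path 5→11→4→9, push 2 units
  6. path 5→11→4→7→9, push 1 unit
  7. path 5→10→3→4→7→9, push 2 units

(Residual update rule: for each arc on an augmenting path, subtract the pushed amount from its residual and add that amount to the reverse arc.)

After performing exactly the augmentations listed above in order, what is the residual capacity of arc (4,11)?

Residual capacity of (4,11): 23

after path 1 (5→11→9, push 4): res(4,11)=25
after path 2 (5→0→7→9, push 8): res(4,11)=25
after path 3 (5→8→10→4→11→3→0→7→9, push 5): res(4,11)=20
after path 4 (5→10→4→9, push 3): res(4,11)=20
after path 5 (5→11→4→9, push 2): res(4,11)=22
after path 6 (5→11→4→7→9, push 1): res(4,11)=23
after path 7 (5→10→3→4→7→9, push 2): res(4,11)=23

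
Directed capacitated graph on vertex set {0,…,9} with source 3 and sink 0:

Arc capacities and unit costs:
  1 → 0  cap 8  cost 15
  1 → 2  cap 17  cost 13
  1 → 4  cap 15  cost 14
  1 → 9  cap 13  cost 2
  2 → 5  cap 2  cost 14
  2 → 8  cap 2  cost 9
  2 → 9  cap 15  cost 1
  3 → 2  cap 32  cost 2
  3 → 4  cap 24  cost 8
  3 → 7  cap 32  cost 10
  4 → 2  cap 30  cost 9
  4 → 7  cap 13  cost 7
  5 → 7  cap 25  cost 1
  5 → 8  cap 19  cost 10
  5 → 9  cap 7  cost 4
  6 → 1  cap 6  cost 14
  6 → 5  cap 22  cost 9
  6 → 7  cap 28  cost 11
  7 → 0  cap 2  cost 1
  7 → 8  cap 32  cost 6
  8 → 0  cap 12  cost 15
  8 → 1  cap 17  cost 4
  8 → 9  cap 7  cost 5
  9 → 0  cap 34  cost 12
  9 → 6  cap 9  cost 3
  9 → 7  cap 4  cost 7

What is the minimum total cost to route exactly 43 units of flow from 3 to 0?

shortest-cost path #1: 3→7→0 push 2 @ unit cost 11 (adds 22)
shortest-cost path #2: 3→2→9→0 push 15 @ unit cost 15 (adds 225)
shortest-cost path #3: 3→2→8→0 push 2 @ unit cost 26 (adds 52)
shortest-cost path #4: 3→7→8→0 push 10 @ unit cost 31 (adds 310)
shortest-cost path #5: 3→2→5→9→0 push 2 @ unit cost 32 (adds 64)
shortest-cost path #6: 3→7→8→9→0 push 7 @ unit cost 33 (adds 231)
shortest-cost path #7: 3→7→8→1→9→0 push 5 @ unit cost 34 (adds 170)
total cost = 1074

Minimum cost for 43 units: 1074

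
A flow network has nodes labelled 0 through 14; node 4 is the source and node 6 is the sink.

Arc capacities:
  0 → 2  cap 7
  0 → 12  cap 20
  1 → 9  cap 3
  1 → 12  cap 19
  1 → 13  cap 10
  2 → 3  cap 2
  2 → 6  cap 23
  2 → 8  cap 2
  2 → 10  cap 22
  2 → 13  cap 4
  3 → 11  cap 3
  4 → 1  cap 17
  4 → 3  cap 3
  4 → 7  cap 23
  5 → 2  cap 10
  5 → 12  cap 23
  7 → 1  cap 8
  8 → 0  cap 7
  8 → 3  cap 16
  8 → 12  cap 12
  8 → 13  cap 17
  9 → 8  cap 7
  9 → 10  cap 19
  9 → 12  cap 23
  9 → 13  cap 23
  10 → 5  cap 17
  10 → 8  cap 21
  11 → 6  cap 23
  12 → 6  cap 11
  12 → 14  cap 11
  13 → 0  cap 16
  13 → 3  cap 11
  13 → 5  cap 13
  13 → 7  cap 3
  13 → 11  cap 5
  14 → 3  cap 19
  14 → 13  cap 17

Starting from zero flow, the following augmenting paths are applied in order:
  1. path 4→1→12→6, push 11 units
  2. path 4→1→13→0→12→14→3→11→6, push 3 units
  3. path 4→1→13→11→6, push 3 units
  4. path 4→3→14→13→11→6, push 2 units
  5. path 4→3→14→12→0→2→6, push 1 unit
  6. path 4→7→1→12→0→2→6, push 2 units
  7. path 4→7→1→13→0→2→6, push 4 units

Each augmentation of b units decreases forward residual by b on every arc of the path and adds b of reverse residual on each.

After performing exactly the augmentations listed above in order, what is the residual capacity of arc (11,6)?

Residual capacity of (11,6): 15

after path 1 (4→1→12→6, push 11): res(11,6)=23
after path 2 (4→1→13→0→12→14→3→11→6, push 3): res(11,6)=20
after path 3 (4→1→13→11→6, push 3): res(11,6)=17
after path 4 (4→3→14→13→11→6, push 2): res(11,6)=15
after path 5 (4→3→14→12→0→2→6, push 1): res(11,6)=15
after path 6 (4→7→1→12→0→2→6, push 2): res(11,6)=15
after path 7 (4→7→1→13→0→2→6, push 4): res(11,6)=15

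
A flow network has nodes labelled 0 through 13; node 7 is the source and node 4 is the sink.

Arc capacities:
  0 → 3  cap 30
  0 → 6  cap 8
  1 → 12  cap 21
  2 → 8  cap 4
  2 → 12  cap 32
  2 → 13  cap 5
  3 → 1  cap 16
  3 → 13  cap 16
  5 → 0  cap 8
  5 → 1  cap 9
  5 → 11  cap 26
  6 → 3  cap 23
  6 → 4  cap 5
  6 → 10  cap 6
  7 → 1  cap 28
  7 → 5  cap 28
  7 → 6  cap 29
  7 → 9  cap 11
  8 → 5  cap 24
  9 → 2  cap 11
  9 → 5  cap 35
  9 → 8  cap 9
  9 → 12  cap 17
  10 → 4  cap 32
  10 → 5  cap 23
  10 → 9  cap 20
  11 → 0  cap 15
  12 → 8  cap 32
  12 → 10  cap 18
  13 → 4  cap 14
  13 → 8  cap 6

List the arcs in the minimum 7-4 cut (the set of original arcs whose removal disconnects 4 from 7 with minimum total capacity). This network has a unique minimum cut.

augment #1: 7→6→4 push 5
augment #2: 7→6→10→4 push 6
augment #3: 7→1→12→10→4 push 18
augment #4: 7→6→3→13→4 push 14
max flow = 43; residual-reachable set from 7 gives S-side
cut edges (S→T): {(6,4), (6,10), (12,10), (13,4)} total cap 43

Min-cut arcs: {(6,4), (6,10), (12,10), (13,4)} (total capacity 43)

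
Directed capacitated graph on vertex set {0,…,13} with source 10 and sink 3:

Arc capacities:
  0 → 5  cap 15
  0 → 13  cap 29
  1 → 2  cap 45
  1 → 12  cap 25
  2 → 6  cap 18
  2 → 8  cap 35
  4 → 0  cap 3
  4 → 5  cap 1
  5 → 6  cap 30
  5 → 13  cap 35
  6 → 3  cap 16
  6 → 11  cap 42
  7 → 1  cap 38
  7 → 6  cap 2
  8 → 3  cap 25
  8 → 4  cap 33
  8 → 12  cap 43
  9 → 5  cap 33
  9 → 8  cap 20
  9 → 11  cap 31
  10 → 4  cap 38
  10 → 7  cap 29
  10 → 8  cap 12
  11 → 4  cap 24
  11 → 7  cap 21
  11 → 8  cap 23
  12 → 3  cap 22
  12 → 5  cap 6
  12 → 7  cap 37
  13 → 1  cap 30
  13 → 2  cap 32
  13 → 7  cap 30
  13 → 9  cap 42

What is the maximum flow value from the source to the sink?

augment #1: 10→8→3 bottleneck 12, total now 12
augment #2: 10→7→6→3 bottleneck 2, total now 14
augment #3: 10→4→5→6→3 bottleneck 1, total now 15
augment #4: 10→7→1→12→3 bottleneck 22, total now 37
augment #5: 10→4→0→5→6→3 bottleneck 3, total now 40
augment #6: 10→7→1→2→6→3 bottleneck 5, total now 45

Maximum flow value: 45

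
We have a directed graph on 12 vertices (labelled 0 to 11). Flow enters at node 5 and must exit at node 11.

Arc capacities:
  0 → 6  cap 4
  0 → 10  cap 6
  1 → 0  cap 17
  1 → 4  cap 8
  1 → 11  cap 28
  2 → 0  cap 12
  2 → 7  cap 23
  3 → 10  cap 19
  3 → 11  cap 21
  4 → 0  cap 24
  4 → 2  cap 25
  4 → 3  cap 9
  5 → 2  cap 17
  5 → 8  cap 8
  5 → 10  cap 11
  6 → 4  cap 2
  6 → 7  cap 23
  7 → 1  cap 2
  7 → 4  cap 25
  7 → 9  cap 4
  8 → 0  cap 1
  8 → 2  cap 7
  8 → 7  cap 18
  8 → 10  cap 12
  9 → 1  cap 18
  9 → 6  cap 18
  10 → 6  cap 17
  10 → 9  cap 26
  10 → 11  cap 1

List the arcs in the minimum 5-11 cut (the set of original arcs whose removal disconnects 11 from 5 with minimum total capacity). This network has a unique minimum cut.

augment #1: 5→10→11 push 1
augment #2: 5→2→7→1→11 push 2
augment #3: 5→10→9→1→11 push 10
augment #4: 5→2→7→4→3→11 push 9
augment #5: 5→2→7→9→1→11 push 4
augment #6: 5→8→10→9→1→11 push 4
max flow = 30; residual-reachable set from 5 gives S-side
cut edges (S→T): {(4,3), (7,1), (9,1), (10,11)} total cap 30

Min-cut arcs: {(4,3), (7,1), (9,1), (10,11)} (total capacity 30)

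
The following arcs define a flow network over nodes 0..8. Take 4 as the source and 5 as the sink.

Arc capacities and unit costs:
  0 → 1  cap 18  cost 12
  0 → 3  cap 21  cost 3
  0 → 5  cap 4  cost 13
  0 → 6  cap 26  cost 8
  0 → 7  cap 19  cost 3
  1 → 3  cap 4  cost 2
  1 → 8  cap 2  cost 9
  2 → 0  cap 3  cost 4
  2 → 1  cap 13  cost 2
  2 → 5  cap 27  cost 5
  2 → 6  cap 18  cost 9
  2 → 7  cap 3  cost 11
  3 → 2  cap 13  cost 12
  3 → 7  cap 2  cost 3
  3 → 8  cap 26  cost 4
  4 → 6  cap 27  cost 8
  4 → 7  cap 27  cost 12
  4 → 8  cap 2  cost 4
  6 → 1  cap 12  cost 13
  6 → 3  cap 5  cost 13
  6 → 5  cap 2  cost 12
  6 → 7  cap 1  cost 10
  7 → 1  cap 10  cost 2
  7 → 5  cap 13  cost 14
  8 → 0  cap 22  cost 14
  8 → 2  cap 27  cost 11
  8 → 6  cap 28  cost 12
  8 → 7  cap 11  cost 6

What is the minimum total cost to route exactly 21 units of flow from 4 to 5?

Minimum cost for 21 units: 550

shortest-cost path #1: 4→6→5 push 2 @ unit cost 20 (adds 40)
shortest-cost path #2: 4→8→2→5 push 2 @ unit cost 20 (adds 40)
shortest-cost path #3: 4→7→5 push 13 @ unit cost 26 (adds 338)
shortest-cost path #4: 4→7→1→3→2→5 push 4 @ unit cost 33 (adds 132)
total cost = 550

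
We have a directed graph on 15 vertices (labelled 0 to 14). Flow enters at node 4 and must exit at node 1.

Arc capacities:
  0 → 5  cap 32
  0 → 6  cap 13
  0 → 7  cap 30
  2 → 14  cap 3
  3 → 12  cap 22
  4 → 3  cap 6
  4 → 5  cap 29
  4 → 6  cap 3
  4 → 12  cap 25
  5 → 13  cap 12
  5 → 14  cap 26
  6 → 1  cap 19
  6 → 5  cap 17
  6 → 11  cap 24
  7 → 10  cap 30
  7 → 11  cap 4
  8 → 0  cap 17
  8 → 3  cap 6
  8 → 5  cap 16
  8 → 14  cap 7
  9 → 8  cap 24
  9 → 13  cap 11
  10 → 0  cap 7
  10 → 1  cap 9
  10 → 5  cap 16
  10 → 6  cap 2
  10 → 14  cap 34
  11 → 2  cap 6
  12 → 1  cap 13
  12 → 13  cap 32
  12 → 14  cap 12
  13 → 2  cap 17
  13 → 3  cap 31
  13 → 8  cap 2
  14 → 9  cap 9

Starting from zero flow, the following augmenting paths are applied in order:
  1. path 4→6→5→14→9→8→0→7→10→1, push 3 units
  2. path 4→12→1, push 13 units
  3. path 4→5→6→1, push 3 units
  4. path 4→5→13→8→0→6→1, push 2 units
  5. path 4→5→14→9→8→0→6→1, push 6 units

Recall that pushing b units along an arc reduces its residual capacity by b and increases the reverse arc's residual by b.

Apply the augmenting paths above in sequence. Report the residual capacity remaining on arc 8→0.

after path 1 (4→6→5→14→9→8→0→7→10→1, push 3): res(8,0)=14
after path 2 (4→12→1, push 13): res(8,0)=14
after path 3 (4→5→6→1, push 3): res(8,0)=14
after path 4 (4→5→13→8→0→6→1, push 2): res(8,0)=12
after path 5 (4→5→14→9→8→0→6→1, push 6): res(8,0)=6

Residual capacity of (8,0): 6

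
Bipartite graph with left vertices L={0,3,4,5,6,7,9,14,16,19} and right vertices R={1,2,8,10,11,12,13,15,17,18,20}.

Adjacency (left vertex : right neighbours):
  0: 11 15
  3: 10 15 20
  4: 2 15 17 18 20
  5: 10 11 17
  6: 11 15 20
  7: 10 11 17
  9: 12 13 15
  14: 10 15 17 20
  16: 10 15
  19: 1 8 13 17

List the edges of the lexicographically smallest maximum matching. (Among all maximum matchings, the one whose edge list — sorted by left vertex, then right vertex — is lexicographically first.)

Lex-smallest maximum matching: {(0,11), (3,10), (4,2), (5,17), (6,15), (9,12), (14,20), (19,1)}

|M| = 8 (so the lex-smallest maximum matching has 8 edges)
process left vertices in ascending order; for each, take the smallest-labelled available neighbour that still permits 8 edges overall, or leave it unmatched if none does
lex-smallest matching: {0-11, 3-10, 4-2, 5-17, 6-15, 9-12, 14-20, 19-1}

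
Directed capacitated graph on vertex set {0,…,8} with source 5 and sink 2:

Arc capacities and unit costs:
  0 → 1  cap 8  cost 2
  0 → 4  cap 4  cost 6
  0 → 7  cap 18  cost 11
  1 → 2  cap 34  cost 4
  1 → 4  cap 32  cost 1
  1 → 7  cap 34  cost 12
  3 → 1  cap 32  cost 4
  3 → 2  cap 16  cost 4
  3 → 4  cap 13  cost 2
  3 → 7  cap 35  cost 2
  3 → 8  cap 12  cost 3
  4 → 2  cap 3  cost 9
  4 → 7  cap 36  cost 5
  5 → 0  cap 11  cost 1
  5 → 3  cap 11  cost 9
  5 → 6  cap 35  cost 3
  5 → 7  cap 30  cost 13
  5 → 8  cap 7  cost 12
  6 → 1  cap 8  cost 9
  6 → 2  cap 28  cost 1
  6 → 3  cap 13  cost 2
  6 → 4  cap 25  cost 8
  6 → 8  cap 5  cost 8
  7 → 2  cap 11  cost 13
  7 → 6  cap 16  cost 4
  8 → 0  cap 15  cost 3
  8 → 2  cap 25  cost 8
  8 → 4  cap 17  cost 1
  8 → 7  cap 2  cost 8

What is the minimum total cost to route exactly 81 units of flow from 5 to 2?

shortest-cost path #1: 5→6→2 push 28 @ unit cost 4 (adds 112)
shortest-cost path #2: 5→0→1→2 push 8 @ unit cost 7 (adds 56)
shortest-cost path #3: 5→6→3→2 push 7 @ unit cost 9 (adds 63)
shortest-cost path #4: 5→3→2 push 9 @ unit cost 13 (adds 117)
shortest-cost path #5: 5→0→4→2 push 3 @ unit cost 16 (adds 48)
shortest-cost path #6: 5→3→1→2 push 2 @ unit cost 17 (adds 34)
shortest-cost path #7: 5→8→2 push 7 @ unit cost 20 (adds 140)
shortest-cost path #8: 5→7→2 push 11 @ unit cost 26 (adds 286)
shortest-cost path #9: 5→7→6→3→1→2 push 6 @ unit cost 27 (adds 162)
total cost = 1018

Minimum cost for 81 units: 1018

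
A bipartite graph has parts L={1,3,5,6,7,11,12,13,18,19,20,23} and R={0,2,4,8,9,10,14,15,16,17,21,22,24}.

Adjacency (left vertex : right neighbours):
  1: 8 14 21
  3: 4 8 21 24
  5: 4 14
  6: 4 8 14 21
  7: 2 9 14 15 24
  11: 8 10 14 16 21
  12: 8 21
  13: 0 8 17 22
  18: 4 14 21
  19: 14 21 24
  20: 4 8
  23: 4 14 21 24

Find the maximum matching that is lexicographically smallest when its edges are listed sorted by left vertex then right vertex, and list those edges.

|M| = 8 (so the lex-smallest maximum matching has 8 edges)
process left vertices in ascending order; for each, take the smallest-labelled available neighbour that still permits 8 edges overall, or leave it unmatched if none does
lex-smallest matching: {1-8, 3-4, 5-14, 6-21, 7-2, 11-10, 13-0, 19-24}

Lex-smallest maximum matching: {(1,8), (3,4), (5,14), (6,21), (7,2), (11,10), (13,0), (19,24)}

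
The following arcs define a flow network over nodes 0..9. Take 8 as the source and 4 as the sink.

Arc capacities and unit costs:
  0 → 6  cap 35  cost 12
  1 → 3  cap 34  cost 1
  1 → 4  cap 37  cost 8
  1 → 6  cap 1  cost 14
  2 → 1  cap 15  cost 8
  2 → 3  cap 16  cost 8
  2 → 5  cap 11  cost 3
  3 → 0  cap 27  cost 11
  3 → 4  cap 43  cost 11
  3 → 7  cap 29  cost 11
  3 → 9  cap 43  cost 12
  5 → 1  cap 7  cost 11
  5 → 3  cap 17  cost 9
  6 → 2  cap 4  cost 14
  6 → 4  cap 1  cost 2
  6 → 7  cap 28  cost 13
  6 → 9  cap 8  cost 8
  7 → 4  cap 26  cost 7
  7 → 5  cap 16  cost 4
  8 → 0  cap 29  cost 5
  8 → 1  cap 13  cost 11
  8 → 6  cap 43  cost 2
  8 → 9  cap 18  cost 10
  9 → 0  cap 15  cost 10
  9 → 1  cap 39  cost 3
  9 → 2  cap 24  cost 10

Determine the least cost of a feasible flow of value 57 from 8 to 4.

Minimum cost for 57 units: 1173

shortest-cost path #1: 8→6→4 push 1 @ unit cost 4 (adds 4)
shortest-cost path #2: 8→1→4 push 13 @ unit cost 19 (adds 247)
shortest-cost path #3: 8→9→1→4 push 18 @ unit cost 21 (adds 378)
shortest-cost path #4: 8→6→9→1→4 push 6 @ unit cost 21 (adds 126)
shortest-cost path #5: 8→6→7→4 push 19 @ unit cost 22 (adds 418)
total cost = 1173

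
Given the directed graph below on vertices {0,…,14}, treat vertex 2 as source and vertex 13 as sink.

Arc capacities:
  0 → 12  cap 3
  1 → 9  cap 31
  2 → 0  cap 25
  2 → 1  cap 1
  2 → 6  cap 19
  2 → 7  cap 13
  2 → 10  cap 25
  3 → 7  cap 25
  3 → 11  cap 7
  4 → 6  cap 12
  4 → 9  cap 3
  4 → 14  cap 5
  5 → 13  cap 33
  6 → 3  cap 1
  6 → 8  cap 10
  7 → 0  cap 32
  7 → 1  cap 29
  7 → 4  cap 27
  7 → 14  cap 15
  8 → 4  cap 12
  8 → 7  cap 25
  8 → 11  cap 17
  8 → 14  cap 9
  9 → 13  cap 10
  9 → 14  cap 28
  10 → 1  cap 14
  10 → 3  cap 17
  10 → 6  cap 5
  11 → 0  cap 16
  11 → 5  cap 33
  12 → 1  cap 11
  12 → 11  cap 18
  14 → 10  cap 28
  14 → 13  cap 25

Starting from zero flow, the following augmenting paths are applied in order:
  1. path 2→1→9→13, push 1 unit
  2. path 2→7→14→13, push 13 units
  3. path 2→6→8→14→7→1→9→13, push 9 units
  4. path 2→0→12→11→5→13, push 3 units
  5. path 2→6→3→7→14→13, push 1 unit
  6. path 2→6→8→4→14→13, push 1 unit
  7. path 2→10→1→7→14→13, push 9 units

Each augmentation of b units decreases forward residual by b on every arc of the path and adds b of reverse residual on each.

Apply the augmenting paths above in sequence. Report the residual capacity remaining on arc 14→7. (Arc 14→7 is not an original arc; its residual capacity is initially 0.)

after path 1 (2→1→9→13, push 1): res(14,7)=0
after path 2 (2→7→14→13, push 13): res(14,7)=13
after path 3 (2→6→8→14→7→1→9→13, push 9): res(14,7)=4
after path 4 (2→0→12→11→5→13, push 3): res(14,7)=4
after path 5 (2→6→3→7→14→13, push 1): res(14,7)=5
after path 6 (2→6→8→4→14→13, push 1): res(14,7)=5
after path 7 (2→10→1→7→14→13, push 9): res(14,7)=14

Residual capacity of (14,7): 14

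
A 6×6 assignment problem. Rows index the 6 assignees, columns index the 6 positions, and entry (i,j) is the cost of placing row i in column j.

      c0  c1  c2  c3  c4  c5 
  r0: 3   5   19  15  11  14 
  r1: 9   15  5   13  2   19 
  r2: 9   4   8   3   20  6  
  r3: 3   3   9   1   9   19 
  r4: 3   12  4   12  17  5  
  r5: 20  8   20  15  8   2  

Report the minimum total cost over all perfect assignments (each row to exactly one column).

Minimum assignment cost: 16

optimal assignment: row0→col0 (cost 3), row1→col4 (cost 2), row2→col1 (cost 4), row3→col3 (cost 1), row4→col2 (cost 4), row5→col5 (cost 2)
total = 3 + 2 + 4 + 1 + 4 + 2 = 16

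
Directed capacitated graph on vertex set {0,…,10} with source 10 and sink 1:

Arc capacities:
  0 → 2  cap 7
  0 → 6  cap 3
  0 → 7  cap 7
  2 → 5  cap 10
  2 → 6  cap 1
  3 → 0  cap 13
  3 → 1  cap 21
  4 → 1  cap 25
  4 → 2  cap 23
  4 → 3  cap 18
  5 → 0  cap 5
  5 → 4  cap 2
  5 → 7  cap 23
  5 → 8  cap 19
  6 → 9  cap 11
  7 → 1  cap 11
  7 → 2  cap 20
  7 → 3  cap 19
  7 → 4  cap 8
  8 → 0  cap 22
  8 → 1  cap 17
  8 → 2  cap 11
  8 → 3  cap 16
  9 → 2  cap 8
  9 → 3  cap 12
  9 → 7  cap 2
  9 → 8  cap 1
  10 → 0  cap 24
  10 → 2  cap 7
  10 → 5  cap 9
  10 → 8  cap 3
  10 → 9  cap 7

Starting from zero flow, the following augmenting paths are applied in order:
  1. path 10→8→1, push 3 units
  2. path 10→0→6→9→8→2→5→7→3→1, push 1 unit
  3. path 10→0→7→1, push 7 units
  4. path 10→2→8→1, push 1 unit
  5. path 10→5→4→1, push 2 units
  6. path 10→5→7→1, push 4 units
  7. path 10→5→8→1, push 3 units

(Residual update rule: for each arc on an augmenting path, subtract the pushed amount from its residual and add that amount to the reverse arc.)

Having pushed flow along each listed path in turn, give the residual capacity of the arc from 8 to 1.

after path 1 (10→8→1, push 3): res(8,1)=14
after path 2 (10→0→6→9→8→2→5→7→3→1, push 1): res(8,1)=14
after path 3 (10→0→7→1, push 7): res(8,1)=14
after path 4 (10→2→8→1, push 1): res(8,1)=13
after path 5 (10→5→4→1, push 2): res(8,1)=13
after path 6 (10→5→7→1, push 4): res(8,1)=13
after path 7 (10→5→8→1, push 3): res(8,1)=10

Residual capacity of (8,1): 10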